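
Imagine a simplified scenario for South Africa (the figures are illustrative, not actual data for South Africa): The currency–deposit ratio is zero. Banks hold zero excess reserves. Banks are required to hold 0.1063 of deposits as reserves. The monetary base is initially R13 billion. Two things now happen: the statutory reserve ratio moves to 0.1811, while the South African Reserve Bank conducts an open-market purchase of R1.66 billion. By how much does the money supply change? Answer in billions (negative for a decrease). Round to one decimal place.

Before: m₁ = 1 / (0.1063) ≈ 9.4073, MB₁ = 13, so M₁ = 9.4073 × 13 = 122.2949 billion.
After: m₂ = 1 / (0.1811) ≈ 5.5218, MB₂ = 13 + 1.66 = 14.66, so M₂ = 5.5218 × 14.66 ≈ 80.9496 billion.
ΔM = M₂ − M₁ = 80.9496 − 122.2949 = -41.3453 billion.

-41.3 billion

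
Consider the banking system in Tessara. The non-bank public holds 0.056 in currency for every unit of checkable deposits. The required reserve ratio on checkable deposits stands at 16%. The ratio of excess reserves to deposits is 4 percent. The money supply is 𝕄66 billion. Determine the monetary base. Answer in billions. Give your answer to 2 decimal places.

𝕄16.00 billion

The money multiplier is m = (1 + c) / (rr + e + c) = (1 + 0.056) / (0.16 + 0.04 + 0.056) = 4.12500.
MB = M / m = 66 / 4.12500 = 16 billion.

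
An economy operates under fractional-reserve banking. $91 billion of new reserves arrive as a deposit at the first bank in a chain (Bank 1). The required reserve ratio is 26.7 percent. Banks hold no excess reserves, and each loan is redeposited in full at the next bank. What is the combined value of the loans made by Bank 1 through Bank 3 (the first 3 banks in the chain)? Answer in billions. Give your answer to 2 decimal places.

Bank i lends (1 − rr)^i of the original deposit: Bank 1 lends 91·0.7330 = 66.7030, Bank 2 lends 91·0.7330² ≈ 48.8933, and so on.
Summing a geometric series: total = 91·[0.7330·(1 − 0.7330^3) / (1 − 0.7330)] ≈ 151.4351 billion.

$151.44 billion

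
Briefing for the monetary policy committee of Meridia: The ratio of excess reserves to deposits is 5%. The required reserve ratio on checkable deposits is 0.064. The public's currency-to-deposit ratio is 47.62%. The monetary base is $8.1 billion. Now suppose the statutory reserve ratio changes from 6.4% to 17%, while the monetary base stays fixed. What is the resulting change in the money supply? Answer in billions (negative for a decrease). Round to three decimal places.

-3.085 billion

Initially m₁ = (1 + 0.4762) / (0.064 + 0.05 + 0.4762) ≈ 2.50119, so M₁ = 2.50119 × 8.1 ≈ 20.2596 billion.
After the change m₂ = (1 + 0.4762) / (0.17 + 0.05 + 0.4762) ≈ 2.12037, so M₂ = 2.12037 × 8.1 ≈ 17.175 billion.
ΔM = M₂ − M₁ = 17.175 − 20.2596 = -3.0846 billion.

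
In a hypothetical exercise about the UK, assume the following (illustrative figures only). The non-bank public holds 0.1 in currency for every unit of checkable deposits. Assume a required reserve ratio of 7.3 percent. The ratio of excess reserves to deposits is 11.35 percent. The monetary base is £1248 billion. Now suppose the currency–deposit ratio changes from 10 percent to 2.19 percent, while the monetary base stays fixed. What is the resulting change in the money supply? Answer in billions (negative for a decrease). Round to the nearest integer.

Initially m₁ = (1 + 0.1) / (0.073 + 0.1135 + 0.1) ≈ 3.83944, so M₁ = 3.83944 × 1248 ≈ 4791.6211 billion.
After the change m₂ = (1 + 0.0219) / (0.073 + 0.1135 + 0.0219) ≈ 4.90355, so M₂ = 4.90355 × 1248 = 6119.6304 billion.
ΔM = M₂ − M₁ = 6119.6304 − 4791.6211 = 1328.0093 billion.

£1328 billion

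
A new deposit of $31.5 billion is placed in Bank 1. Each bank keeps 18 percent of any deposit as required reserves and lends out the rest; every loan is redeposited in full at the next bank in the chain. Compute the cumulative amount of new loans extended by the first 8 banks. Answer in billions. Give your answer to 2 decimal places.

Bank i lends (1 − rr)^i of the original deposit: Bank 1 lends 31.5·0.8200 = 25.8300, Bank 2 lends 31.5·0.8200² = 21.1806, and so on.
Summing a geometric series: total = 31.5·[0.8200·(1 − 0.8200^8) / (1 − 0.8200)] ≈ 114.1666 billion.

$114.17 billion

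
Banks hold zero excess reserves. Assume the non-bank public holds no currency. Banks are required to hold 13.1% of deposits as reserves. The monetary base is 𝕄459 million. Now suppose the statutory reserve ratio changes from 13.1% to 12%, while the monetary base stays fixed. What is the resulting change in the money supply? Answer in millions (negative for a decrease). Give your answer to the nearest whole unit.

𝕄321 million

Initially m₁ = 1 / (0.131) ≈ 7.6336, so M₁ = 7.6336 × 459 = 3503.8224 million.
After the change m₂ = 1 / (0.12) ≈ 8.3333, so M₂ = 8.3333 × 459 = 3824.9847 million.
ΔM = M₂ − M₁ = 3824.9847 − 3503.8224 = 321.1623 million.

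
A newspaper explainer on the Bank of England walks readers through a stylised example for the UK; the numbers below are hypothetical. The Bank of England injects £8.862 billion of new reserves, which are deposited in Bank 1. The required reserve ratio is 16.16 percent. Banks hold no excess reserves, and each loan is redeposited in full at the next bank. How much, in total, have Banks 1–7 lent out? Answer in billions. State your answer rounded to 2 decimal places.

Bank i lends (1 − rr)^i of the original deposit: Bank 1 lends 8.862·0.8384 ≈ 7.4299, Bank 2 lends 8.862·0.8384² ≈ 6.2292, and so on.
Summing a geometric series: total = 8.862·[0.8384·(1 − 0.8384^7) / (1 − 0.8384)] ≈ 32.5896 billion.

£32.59 billion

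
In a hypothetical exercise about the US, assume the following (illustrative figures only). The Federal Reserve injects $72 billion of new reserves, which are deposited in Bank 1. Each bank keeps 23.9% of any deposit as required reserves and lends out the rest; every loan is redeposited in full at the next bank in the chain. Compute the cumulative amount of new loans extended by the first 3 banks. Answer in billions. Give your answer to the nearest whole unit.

$128 billion

Bank i lends (1 − rr)^i of the original deposit: Bank 1 lends 72·0.7610 = 54.7920, Bank 2 lends 72·0.7610² ≈ 41.6967, and so on.
Summing a geometric series: total = 72·[0.7610·(1 − 0.7610^3) / (1 − 0.7610)] ≈ 128.2199 billion.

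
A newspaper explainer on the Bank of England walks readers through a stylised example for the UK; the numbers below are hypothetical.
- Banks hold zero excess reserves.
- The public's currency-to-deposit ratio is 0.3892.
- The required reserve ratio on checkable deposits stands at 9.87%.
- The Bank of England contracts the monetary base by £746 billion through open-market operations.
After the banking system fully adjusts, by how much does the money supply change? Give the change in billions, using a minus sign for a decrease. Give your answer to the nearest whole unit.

The money multiplier is m = (1 + c) / (rr + c) = (1 + 0.3892) / (0.0987 + 0.3892) ≈ 2.8473.
The sale removes 746 billion of base, so ΔM = m × ΔMB = 2.8473 × (−746) = -2124.0858 billion.

-2124 billion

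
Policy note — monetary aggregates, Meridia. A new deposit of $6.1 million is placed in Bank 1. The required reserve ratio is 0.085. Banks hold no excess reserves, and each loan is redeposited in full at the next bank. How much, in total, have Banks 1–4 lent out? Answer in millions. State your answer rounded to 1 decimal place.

Bank i lends (1 − rr)^i of the original deposit: Bank 1 lends 6.1·0.9150 = 5.5815, Bank 2 lends 6.1·0.9150² ≈ 5.1071, and so on.
Summing a geometric series: total = 6.1·[0.9150·(1 − 0.9150^4) / (1 − 0.9150)] ≈ 19.6373 million.

$19.6 million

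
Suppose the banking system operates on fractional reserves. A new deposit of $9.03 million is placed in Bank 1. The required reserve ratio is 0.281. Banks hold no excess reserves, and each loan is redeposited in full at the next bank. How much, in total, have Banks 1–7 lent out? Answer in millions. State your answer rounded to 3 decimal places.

Bank i lends (1 − rr)^i of the original deposit: Bank 1 lends 9.03·0.7190 ≈ 6.4926, Bank 2 lends 9.03·0.7190² ≈ 4.6682, and so on.
Summing a geometric series: total = 9.03·[0.7190·(1 − 0.7190^7) / (1 − 0.7190)] ≈ 20.8101 million.

$20.810 million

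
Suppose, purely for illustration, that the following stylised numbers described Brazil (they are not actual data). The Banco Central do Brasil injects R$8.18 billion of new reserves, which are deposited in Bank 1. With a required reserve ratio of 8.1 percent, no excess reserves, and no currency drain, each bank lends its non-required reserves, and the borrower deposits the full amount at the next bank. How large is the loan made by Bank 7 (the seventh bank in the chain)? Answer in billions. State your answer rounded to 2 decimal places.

Each bank lends a fraction (1 − rr) = 0.9190 of the deposit it receives, so Bank 7 receives 8.18·0.9190^6 and lends 8.18·0.9190^7 ≈ 4.5286 billion.

R$4.53 billion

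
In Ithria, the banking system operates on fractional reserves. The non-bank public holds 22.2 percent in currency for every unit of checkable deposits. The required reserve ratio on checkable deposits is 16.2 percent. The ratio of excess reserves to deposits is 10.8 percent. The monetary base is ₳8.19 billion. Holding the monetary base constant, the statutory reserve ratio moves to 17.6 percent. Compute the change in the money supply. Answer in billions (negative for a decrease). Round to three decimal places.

-0.563 billion

Initially m₁ = (1 + 0.222) / (0.162 + 0.108 + 0.222) ≈ 2.48374, so M₁ = 2.48374 × 8.19 ≈ 20.3418 billion.
After the change m₂ = (1 + 0.222) / (0.176 + 0.108 + 0.222) ≈ 2.41502, so M₂ = 2.41502 × 8.19 ≈ 19.779 billion.
ΔM = M₂ − M₁ = 19.779 − 20.3418 = -0.5628 billion.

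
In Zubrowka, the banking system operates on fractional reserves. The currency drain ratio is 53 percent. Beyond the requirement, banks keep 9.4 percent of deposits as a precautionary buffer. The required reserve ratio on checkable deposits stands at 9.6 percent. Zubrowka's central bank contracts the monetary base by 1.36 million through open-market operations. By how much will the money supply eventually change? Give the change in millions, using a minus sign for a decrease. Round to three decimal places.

The money multiplier is m = (1 + c) / (rr + e + c) = (1 + 0.53) / (0.096 + 0.094 + 0.53) = 2.12500.
The sale removes 1.36 million of base, so ΔM = m × ΔMB = 2.12500 × (−1.36) = -2.89 million.

-2.890 million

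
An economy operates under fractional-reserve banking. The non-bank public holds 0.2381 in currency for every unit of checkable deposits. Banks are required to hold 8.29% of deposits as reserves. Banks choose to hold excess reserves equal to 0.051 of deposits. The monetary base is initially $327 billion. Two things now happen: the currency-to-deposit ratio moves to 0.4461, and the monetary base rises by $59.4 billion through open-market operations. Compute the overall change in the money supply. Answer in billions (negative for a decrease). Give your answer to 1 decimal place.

Before: m₁ = (1 + 0.2381) / (0.0829 + 0.051 + 0.2381) ≈ 3.32823, MB₁ = 327, so M₁ = 3.32823 × 327 ≈ 1088.3312 billion.
After: m₂ = (1 + 0.4461) / (0.0829 + 0.051 + 0.4461) ≈ 2.49328, MB₂ = 327 + 59.4 = 386.4, so M₂ = 2.49328 × 386.4 ≈ 963.4034 billion.
ΔM = M₂ − M₁ = 963.4034 − 1088.3312 = -124.9278 billion.

-124.9 billion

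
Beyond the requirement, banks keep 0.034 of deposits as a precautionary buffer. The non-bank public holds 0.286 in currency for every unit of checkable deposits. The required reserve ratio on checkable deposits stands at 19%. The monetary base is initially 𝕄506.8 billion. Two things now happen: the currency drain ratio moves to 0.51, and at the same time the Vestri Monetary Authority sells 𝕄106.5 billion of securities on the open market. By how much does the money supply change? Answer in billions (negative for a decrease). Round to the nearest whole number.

Before: m₁ = (1 + 0.286) / (0.19 + 0.034 + 0.286) ≈ 2.5216, MB₁ = 506.8, so M₁ = 2.5216 × 506.8 ≈ 1277.9469 billion.
After: m₂ = (1 + 0.51) / (0.19 + 0.034 + 0.51) ≈ 2.0572, MB₂ = 506.8 − 106.5 = 400.3, so M₂ = 2.0572 × 400.3 ≈ 823.4972 billion.
ΔM = M₂ − M₁ = 823.4972 − 1277.9469 = -454.4497 billion.

-454 billion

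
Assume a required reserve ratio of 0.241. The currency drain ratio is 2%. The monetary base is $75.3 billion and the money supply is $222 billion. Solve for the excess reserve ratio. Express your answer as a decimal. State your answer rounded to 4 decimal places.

0.0850

Using m = M/MB = 222/75.3 ≈ 2.948207. Since m = (1 + c)/(c + rr + e), the denominator satisfies c + rr + e = (1 + c)/m = (1 + 0.02) / 2.948207 ≈ 0.345973.
With c = 0.02 and rr = 0.241, the excess reserve ratio is 0.345973 − 0.02 − 0.241 = 0.084973.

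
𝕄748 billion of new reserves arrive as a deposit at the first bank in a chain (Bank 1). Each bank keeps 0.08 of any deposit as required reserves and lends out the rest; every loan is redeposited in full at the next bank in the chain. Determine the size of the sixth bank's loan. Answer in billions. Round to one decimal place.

𝕄453.6 billion

Each bank lends a fraction (1 − rr) = 0.9200 of the deposit it receives, so Bank 6 receives 748·0.9200^5 and lends 748·0.9200^6 ≈ 453.5535 billion.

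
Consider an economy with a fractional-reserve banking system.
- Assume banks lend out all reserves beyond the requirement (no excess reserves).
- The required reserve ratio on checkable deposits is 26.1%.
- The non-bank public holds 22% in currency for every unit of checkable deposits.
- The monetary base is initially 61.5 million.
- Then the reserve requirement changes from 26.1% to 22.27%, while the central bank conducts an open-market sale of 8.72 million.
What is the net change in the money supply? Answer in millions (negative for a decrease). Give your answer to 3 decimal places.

Before: m₁ = (1 + 0.22) / (0.261 + 0.22) ≈ 2.536383, MB₁ = 61.5, so M₁ = 2.536383 × 61.5 ≈ 155.9876 million.
After: m₂ = (1 + 0.22) / (0.2227 + 0.22) ≈ 2.755817, MB₂ = 61.5 − 8.72 = 52.78, so M₂ = 2.755817 × 52.78 ≈ 145.452 million.
ΔM = M₂ − M₁ = 145.452 − 155.9876 = -10.5356 million.

-10.536 million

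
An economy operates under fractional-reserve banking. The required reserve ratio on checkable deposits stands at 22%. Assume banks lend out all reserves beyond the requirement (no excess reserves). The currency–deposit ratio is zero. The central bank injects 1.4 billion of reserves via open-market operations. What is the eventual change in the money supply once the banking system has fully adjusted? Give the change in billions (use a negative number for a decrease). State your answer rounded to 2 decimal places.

The simple money multiplier is m = 1/rr = 1/0.22 ≈ 4.5455.
An open-market purchase increases the monetary base by 1.4 billion, so ΔM = m × ΔMB = 4.5455 × 1.4 = 6.3637 billion.

6.36 billion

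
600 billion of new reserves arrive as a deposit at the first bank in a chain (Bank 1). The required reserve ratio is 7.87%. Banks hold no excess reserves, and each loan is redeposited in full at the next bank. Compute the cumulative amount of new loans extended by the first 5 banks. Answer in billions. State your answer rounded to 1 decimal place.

2361.8 billion

Bank i lends (1 − rr)^i of the original deposit: Bank 1 lends 600·0.9213 = 552.7800, Bank 2 lends 600·0.9213² ≈ 509.2762, and so on.
Summing a geometric series: total = 600·[0.9213·(1 − 0.9213^5) / (1 − 0.9213)] ≈ 2361.7736 billion.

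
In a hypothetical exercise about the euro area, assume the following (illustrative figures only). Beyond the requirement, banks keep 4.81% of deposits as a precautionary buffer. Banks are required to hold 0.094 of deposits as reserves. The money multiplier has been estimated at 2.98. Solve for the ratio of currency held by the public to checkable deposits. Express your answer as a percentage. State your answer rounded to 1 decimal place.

29.1%

Using m = 2.98. From m = (1 + c)/(c + rr + e), rearranging gives 1 + c = m·(c + rr + e), so c·(1 − m) = m·(rr + e) − 1.
Hence c = [m·(rr + e) − 1]/(1 − m) = [2.98 × (0.094 + 0.0481) − 1] / (1 − 2.98) ≈ 0.291183.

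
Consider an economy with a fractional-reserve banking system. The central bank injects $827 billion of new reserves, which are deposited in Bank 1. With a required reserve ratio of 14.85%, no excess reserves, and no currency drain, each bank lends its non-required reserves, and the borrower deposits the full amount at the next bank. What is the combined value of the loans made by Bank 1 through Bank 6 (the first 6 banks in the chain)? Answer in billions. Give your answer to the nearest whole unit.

$2935 billion

Bank i lends (1 − rr)^i of the original deposit: Bank 1 lends 827·0.8515 = 704.1905, Bank 2 lends 827·0.8515² ≈ 599.6182, and so on.
Summing a geometric series: total = 827·[0.8515·(1 − 0.8515^6) / (1 − 0.8515)] ≈ 2934.5514 billion.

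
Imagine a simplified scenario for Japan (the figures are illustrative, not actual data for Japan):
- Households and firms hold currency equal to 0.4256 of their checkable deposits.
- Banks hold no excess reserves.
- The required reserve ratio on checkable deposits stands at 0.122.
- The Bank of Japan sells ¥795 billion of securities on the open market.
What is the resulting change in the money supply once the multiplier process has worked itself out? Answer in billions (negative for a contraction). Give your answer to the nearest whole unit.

The money multiplier is m = (1 + c) / (rr + c) = (1 + 0.4256) / (0.122 + 0.4256) ≈ 2.6034.
The sale removes 795 billion of base, so ΔM = m × ΔMB = 2.6034 × (−795) = -2069.703 billion.

-2070 billion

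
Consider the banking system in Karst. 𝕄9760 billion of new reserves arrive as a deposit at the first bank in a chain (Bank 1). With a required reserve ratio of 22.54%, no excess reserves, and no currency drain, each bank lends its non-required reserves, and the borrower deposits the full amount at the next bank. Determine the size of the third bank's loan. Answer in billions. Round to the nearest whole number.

𝕄4536 billion

Each bank lends a fraction (1 − rr) = 0.7746 of the deposit it receives, so Bank 3 receives 9760·0.7746^2 and lends 9760·0.7746^3 ≈ 4536.0966 billion.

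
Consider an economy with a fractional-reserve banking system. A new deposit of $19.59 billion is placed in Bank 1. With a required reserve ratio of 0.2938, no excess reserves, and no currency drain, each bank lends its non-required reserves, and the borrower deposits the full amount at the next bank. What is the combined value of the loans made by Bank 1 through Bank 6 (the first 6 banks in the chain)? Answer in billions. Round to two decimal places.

$41.25 billion

Bank i lends (1 − rr)^i of the original deposit: Bank 1 lends 19.59·0.7062 ≈ 13.8345, Bank 2 lends 19.59·0.7062² ≈ 9.7699, and so on.
Summing a geometric series: total = 19.59·[0.7062·(1 − 0.7062^6) / (1 − 0.7062)] ≈ 41.2472 billion.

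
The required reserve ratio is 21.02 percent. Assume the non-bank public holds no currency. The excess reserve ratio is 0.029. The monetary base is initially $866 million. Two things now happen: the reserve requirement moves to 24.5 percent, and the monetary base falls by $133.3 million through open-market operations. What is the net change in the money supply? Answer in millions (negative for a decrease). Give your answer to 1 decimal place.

Before: m₁ = 1 / (0.2102 + 0.029) ≈ 4.18060, MB₁ = 866, so M₁ = 4.18060 × 866 = 3620.3996 million.
After: m₂ = 1 / (0.245 + 0.029) ≈ 3.64964, MB₂ = 866 − 133.3 = 732.7, so M₂ = 3.64964 × 732.7 ≈ 2674.0912 million.
ΔM = M₂ − M₁ = 2674.0912 − 3620.3996 = -946.3084 million.

-946.3 million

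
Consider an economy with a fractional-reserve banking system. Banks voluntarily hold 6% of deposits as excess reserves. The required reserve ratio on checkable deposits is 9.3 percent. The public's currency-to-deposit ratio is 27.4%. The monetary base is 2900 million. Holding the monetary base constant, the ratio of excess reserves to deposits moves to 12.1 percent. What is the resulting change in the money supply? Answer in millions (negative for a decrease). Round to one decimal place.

-1081.6 million

Initially m₁ = (1 + 0.274) / (0.093 + 0.06 + 0.274) ≈ 2.983607, so M₁ = 2.983607 × 2900 = 8652.4603 million.
After the change m₂ = (1 + 0.274) / (0.093 + 0.121 + 0.274) ≈ 2.610656, so M₂ = 2.610656 × 2900 = 7570.9024 million.
ΔM = M₂ − M₁ = 7570.9024 − 8652.4603 = -1081.5579 million.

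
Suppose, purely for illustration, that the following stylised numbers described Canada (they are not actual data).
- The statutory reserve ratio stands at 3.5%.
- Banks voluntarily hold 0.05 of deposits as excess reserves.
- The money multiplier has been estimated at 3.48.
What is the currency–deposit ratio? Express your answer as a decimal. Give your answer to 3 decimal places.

0.284

Using m = 3.48. From m = (1 + c)/(c + rr + e), rearranging gives 1 + c = m·(c + rr + e), so c·(1 − m) = m·(rr + e) − 1.
Hence c = [m·(rr + e) − 1]/(1 − m) = [3.48 × (0.035 + 0.05) − 1] / (1 − 3.48) ≈ 0.283952.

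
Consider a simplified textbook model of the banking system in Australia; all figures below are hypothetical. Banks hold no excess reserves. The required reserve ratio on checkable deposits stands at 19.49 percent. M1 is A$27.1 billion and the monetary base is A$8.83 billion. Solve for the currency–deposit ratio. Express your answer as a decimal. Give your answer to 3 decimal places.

Using m = M/MB = 27.1/8.83 ≈ 3.069083. From m = (1 + c)/(c + rr + e), rearranging gives 1 + c = m·(c + rr + e), so c·(1 − m) = m·(rr + e) − 1.
Hence c = [m·(rr + e) − 1]/(1 − m) = [3.069083 × (0.1949 + 0) − 1] / (1 − 3.069083) ≈ 0.194210.

0.194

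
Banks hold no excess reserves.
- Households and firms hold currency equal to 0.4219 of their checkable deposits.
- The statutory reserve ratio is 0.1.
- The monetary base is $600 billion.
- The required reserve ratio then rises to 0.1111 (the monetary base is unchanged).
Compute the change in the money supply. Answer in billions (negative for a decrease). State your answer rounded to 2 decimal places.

Initially m₁ = (1 + 0.4219) / (0.1 + 0.4219) ≈ 2.724468, so M₁ = 2.724468 × 600 = 1634.6808 billion.
After the change m₂ = (1 + 0.4219) / (0.1111 + 0.4219) ≈ 2.667730, so M₂ = 2.667730 × 600 = 1600.638 billion.
ΔM = M₂ − M₁ = 1600.638 − 1634.6808 = -34.0428 billion.

-34.04 billion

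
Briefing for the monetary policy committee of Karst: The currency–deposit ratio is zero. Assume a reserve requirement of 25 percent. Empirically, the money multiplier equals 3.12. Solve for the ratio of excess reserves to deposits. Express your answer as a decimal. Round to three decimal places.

0.071

Using m = 3.12. Since m = (1 + c)/(c + rr + e), the denominator satisfies c + rr + e = (1 + c)/m = (1 + 0) / 3.12 ≈ 0.320513.
With c = 0 and rr = 0.25, the ratio of excess reserves to deposits is 0.320513 − 0 − 0.25 = 0.070513.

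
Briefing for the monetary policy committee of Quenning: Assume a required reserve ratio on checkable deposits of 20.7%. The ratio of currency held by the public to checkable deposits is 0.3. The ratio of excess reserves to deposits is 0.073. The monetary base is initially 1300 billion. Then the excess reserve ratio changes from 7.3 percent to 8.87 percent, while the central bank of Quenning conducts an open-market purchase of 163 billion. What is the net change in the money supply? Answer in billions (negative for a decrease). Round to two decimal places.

Before: m₁ = (1 + 0.3) / (0.207 + 0.073 + 0.3) ≈ 2.2413793, MB₁ = 1300, so M₁ = 2.2413793 × 1300 ≈ 2913.7931 billion.
After: m₂ = (1 + 0.3) / (0.207 + 0.0887 + 0.3) ≈ 2.1823065, MB₂ = 1300 + 163 = 1463, so M₂ = 2.1823065 × 1463 ≈ 3192.7144 billion.
ΔM = M₂ − M₁ = 3192.7144 − 2913.7931 = 278.9213 billion.

278.92 billion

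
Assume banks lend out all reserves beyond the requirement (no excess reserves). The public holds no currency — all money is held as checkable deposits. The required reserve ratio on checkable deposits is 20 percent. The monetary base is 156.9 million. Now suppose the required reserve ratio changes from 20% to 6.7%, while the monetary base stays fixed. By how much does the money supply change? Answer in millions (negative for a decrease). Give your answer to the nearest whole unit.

Initially m₁ = 1 / (0.2) = 5, so M₁ = 5 × 156.9 = 784.5 million.
After the change m₂ = 1 / (0.067) ≈ 14.9254, so M₂ = 14.9254 × 156.9 ≈ 2341.7953 million.
ΔM = M₂ − M₁ = 2341.7953 − 784.5 = 1557.2953 million.

1557 million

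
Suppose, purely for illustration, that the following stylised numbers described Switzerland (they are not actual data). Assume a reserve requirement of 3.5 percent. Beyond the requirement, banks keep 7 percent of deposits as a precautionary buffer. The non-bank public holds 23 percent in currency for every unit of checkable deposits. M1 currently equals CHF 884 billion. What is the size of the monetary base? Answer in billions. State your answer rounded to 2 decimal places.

CHF 240.76 billion

The money multiplier is m = (1 + c) / (rr + e + c) = (1 + 0.23) / (0.035 + 0.07 + 0.23) ≈ 3.671642.
MB = M / m = 884 / 3.671642 ≈ 240.7642 billion.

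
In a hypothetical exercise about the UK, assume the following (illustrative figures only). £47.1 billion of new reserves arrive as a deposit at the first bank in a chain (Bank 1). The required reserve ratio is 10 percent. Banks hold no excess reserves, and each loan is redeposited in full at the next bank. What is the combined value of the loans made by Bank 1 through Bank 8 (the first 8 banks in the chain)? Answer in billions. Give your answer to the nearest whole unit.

Bank i lends (1 − rr)^i of the original deposit: Bank 1 lends 47.1·0.9000 = 42.3900, Bank 2 lends 47.1·0.9000² = 38.1510, and so on.
Summing a geometric series: total = 47.1·[0.9000·(1 − 0.9000^8) / (1 − 0.9000)] ≈ 241.4249 billion.

£241 billion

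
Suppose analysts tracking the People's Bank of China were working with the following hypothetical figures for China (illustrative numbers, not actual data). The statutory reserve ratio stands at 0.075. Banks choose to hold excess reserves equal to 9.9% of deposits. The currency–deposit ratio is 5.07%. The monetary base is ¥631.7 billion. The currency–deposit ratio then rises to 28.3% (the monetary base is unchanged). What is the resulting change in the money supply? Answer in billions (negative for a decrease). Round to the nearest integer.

-1180 billion

Initially m₁ = (1 + 0.0507) / (0.075 + 0.099 + 0.0507) ≈ 4.6760, so M₁ = 4.6760 × 631.7 = 2953.8292 billion.
After the change m₂ = (1 + 0.283) / (0.075 + 0.099 + 0.283) ≈ 2.8074, so M₂ = 2.8074 × 631.7 ≈ 1773.4346 billion.
ΔM = M₂ − M₁ = 1773.4346 − 2953.8292 = -1180.3946 billion.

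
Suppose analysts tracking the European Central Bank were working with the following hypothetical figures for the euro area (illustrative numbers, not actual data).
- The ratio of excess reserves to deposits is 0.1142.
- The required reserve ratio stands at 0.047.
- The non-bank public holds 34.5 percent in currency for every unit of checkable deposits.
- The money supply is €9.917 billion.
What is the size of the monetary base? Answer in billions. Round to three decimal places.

€3.732 billion

The money multiplier is m = (1 + c) / (rr + e + c) = (1 + 0.345) / (0.047 + 0.1142 + 0.345) ≈ 2.65705.
MB = M / m = 9.917 / 2.65705 ≈ 3.7323 billion.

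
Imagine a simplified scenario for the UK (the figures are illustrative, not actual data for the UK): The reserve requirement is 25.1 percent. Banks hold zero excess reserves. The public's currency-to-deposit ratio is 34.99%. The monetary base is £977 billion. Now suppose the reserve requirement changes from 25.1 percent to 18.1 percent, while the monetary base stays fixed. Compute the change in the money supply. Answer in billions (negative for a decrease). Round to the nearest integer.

Initially m₁ = (1 + 0.3499) / (0.251 + 0.3499) ≈ 2.2465, so M₁ = 2.2465 × 977 = 2194.8305 billion.
After the change m₂ = (1 + 0.3499) / (0.181 + 0.3499) ≈ 2.5427, so M₂ = 2.5427 × 977 = 2484.2179 billion.
ΔM = M₂ − M₁ = 2484.2179 − 2194.8305 = 289.3874 billion.

£289 billion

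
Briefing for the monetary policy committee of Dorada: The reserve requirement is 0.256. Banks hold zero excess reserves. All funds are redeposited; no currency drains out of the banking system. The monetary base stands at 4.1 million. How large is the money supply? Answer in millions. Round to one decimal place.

16.0 million

With no currency drain or excess reserves, the money multiplier is m = 1/rr = 1/0.256 ≈ 3.9062.
Money supply M = m × MB = 3.9062 × 4.1 ≈ 16.0154 million.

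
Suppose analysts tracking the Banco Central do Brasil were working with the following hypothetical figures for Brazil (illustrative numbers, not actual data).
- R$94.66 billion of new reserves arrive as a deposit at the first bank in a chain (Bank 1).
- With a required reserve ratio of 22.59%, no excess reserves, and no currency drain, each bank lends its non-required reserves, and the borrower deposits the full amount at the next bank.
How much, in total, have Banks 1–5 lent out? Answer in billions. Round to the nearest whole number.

R$234 billion

Bank i lends (1 − rr)^i of the original deposit: Bank 1 lends 94.66·0.7741 ≈ 73.2763, Bank 2 lends 94.66·0.7741² ≈ 56.7232, and so on.
Summing a geometric series: total = 94.66·[0.7741·(1 − 0.7741^5) / (1 − 0.7741)] ≈ 234.2111 billion.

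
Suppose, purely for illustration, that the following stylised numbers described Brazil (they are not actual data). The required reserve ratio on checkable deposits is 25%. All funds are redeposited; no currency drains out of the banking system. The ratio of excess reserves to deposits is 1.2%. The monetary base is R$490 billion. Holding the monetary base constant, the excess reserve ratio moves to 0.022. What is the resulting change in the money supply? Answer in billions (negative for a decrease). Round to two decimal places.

Initially m₁ = 1 / (0.25 + 0.012) ≈ 3.816794, so M₁ = 3.816794 × 490 ≈ 1870.2291 billion.
After the change m₂ = 1 / (0.25 + 0.022) ≈ 3.676471, so M₂ = 3.676471 × 490 ≈ 1801.4708 billion.
ΔM = M₂ − M₁ = 1801.4708 − 1870.2291 = -68.7583 billion.

-68.76 billion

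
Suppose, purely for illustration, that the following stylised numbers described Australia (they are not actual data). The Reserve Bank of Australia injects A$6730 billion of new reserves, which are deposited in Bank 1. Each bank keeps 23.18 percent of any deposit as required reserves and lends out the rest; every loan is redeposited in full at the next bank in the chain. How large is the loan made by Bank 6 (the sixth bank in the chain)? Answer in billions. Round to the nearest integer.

Each bank lends a fraction (1 − rr) = 0.7682 of the deposit it receives, so Bank 6 receives 6730·0.7682^5 and lends 6730·0.7682^6 ≈ 1383.1232 billion.

A$1383 billion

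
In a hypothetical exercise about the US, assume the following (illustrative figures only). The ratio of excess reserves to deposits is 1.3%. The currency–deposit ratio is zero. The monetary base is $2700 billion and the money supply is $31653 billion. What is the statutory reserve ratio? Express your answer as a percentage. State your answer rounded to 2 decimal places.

7.23%

Using m = M/MB = 31653/2700 ≈ 11.723333. Since m = (1 + c)/(c + rr + e), the denominator satisfies c + rr + e = (1 + c)/m = (1 + 0) / 11.723333 ≈ 0.085300.
With c = 0 and e = 0.013, the statutory reserve ratio is 0.085300 − 0 − 0.013 = 0.0723.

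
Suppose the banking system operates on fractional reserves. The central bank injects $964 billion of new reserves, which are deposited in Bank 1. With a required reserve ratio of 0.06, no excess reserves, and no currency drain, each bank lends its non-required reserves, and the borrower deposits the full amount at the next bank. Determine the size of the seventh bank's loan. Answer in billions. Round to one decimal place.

Each bank lends a fraction (1 − rr) = 0.9400 of the deposit it receives, so Bank 7 receives 964·0.9400^6 and lends 964·0.9400^7 ≈ 625.1324 billion.

$625.1 billion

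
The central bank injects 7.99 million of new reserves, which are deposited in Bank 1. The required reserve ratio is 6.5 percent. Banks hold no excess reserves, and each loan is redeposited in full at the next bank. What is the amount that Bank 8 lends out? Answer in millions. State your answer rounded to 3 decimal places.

Each bank lends a fraction (1 − rr) = 0.9350 of the deposit it receives, so Bank 8 receives 7.99·0.9350^7 and lends 7.99·0.9350^8 ≈ 4.6670 million.

4.667 million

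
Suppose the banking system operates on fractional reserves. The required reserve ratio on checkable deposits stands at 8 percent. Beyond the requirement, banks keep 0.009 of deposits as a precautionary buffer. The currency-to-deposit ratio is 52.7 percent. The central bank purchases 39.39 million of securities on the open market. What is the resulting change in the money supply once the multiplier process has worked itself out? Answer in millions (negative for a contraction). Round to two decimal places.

97.64 million

The money multiplier is m = (1 + c) / (rr + e + c) = (1 + 0.527) / (0.08 + 0.009 + 0.527) ≈ 2.47890.
The purchase adds 39.39 million of base, so ΔM = m × ΔMB = 2.47890 × (+39.39) ≈ 97.6439 million.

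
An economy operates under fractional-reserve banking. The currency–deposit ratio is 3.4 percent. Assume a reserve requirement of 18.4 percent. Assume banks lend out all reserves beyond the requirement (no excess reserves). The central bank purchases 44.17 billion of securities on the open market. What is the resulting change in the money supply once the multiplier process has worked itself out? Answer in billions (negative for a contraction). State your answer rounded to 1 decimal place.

The money multiplier is m = (1 + c) / (rr + c) = (1 + 0.034) / (0.184 + 0.034) ≈ 4.7431.
The purchase adds 44.17 billion of base, so ΔM = m × ΔMB = 4.7431 × (+44.17) ≈ 209.5027 billion.

209.5 billion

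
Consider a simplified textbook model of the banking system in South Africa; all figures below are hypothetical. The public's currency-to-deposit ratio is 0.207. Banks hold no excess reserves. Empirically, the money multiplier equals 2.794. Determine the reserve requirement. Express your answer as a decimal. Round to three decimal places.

0.225

Using m = 2.794. Since m = (1 + c)/(c + rr + e), the denominator satisfies c + rr + e = (1 + c)/m = (1 + 0.207) / 2.794 ≈ 0.431997.
With c = 0.207 and e = 0, the reserve requirement is 0.431997 − 0.207 − 0 = 0.224997.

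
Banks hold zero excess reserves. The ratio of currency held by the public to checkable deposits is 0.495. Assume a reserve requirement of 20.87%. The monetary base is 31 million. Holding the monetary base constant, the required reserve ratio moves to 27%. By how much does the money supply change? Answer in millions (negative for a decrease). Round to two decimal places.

Initially m₁ = (1 + 0.495) / (0.2087 + 0.495) ≈ 2.12448, so M₁ = 2.12448 × 31 ≈ 65.8589 million.
After the change m₂ = (1 + 0.495) / (0.27 + 0.495) ≈ 1.95425, so M₂ = 1.95425 × 31 ≈ 60.5817 million.
ΔM = M₂ − M₁ = 60.5817 − 65.8589 = -5.2772 million.

-5.28 million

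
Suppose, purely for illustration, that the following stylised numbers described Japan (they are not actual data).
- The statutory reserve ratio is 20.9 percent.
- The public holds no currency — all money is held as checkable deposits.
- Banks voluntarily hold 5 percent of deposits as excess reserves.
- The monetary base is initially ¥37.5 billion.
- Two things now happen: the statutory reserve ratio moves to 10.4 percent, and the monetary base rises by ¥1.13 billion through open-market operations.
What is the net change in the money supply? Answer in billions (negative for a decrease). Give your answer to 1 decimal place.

Before: m₁ = 1 / (0.209 + 0.05) ≈ 3.8610, MB₁ = 37.5, so M₁ = 3.8610 × 37.5 = 144.7875 billion.
After: m₂ = 1 / (0.104 + 0.05) ≈ 6.4935, MB₂ = 37.5 + 1.13 = 38.63, so M₂ = 6.4935 × 38.63 ≈ 250.8439 billion.
ΔM = M₂ − M₁ = 250.8439 − 144.7875 = 106.0564 billion.

¥106.1 billion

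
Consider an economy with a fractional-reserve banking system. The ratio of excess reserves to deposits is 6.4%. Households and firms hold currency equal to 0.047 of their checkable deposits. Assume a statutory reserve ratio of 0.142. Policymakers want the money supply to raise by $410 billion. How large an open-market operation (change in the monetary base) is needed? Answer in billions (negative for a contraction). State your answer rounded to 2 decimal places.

$99.07 billion

The money multiplier is m = (1 + c) / (rr + e + c) = (1 + 0.047) / (0.142 + 0.064 + 0.047) ≈ 4.138340.
ΔMB = ΔM / m = (+410) / 4.138340 ≈ 99.0735 billion.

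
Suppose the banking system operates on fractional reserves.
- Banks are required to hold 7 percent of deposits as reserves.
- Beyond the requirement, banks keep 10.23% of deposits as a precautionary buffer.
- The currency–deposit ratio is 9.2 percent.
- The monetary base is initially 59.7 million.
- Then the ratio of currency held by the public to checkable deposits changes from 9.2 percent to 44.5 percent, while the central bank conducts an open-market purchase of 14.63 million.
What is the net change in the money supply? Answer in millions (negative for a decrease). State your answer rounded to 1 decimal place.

Before: m₁ = (1 + 0.092) / (0.07 + 0.1023 + 0.092) ≈ 4.1317, MB₁ = 59.7, so M₁ = 4.1317 × 59.7 ≈ 246.6625 million.
After: m₂ = (1 + 0.445) / (0.07 + 0.1023 + 0.445) ≈ 2.3408, MB₂ = 59.7 + 14.63 = 74.33, so M₂ = 2.3408 × 74.33 ≈ 173.9917 million.
ΔM = M₂ − M₁ = 173.9917 − 246.6625 = -72.6708 million.

-72.7 million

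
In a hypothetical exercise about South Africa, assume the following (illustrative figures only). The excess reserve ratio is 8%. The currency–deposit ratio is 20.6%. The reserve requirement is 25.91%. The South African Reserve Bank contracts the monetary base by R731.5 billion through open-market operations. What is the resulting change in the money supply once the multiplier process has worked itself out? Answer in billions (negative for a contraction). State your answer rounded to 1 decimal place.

-1618.4 billion

The money multiplier is m = (1 + c) / (rr + e + c) = (1 + 0.206) / (0.2591 + 0.08 + 0.206) ≈ 2.21244.
The sale removes 731.5 billion of base, so ΔM = m × ΔMB = 2.21244 × (−731.5) ≈ -1618.3999 billion.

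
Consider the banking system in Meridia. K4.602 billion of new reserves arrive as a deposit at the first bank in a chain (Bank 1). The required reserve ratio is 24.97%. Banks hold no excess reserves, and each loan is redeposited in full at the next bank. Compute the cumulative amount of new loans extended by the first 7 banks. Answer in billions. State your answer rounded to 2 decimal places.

K11.98 billion

Bank i lends (1 − rr)^i of the original deposit: Bank 1 lends 4.602·0.7503 ≈ 3.4529, Bank 2 lends 4.602·0.7503² ≈ 2.5907, and so on.
Summing a geometric series: total = 4.602·[0.7503·(1 − 0.7503^7) / (1 − 0.7503)] ≈ 11.9771 billion.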